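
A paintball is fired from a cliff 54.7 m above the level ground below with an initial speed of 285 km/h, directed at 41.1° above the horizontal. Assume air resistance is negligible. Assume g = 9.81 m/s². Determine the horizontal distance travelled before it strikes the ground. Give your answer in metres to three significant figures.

Convert: 285 km/h = 285/3.6 = 79.17 m/s.
Horizontal component vₓ = 79.17 cos 41.1° = 59.66 m/s; vertical v_y0 = 79.17 sin 41.1° = 52.04 m/s.
With up positive and y = 0 at the ground: y(t) = 54.7 + (52.04) t − 4.905 t². Setting y = 0 and taking the positive root: t = [52.04 + √(52.04² + 2·9.81·54.7)] / 9.81 = (52.04 + 61.49) / 9.81 = 11.57 s.
Horizontal distance: R = vₓ t = 59.66 × 11.57 = 690.4 m.

690 m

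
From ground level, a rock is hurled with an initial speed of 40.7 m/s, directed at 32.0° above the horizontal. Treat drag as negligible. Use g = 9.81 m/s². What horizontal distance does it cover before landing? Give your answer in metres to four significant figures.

151.8 m

vₓ = 40.70 cos 32.0° = 34.52 m/s; v_y0 = 40.70 sin 32.0° = 21.57 m/s.
Time aloft: T = 2 v_y0 / g = 2 × 21.57 / 9.81 = 4.397 s.
Horizontal distance R = vₓ T = 34.52 × 4.397 = 151.8 m.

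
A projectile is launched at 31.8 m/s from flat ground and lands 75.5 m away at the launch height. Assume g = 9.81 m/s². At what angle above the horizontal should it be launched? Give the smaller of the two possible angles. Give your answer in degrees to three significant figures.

R = v₀² sin 2θ / g gives sin 2θ = gR/v₀² = 9.81·75.5/31.8² = 0.7324.
2θ = 47.09° or 180° − 47.09° = 132.9°, so θ = 23.54° or 66.46°.
The smaller angle is 23.54°.

23.5°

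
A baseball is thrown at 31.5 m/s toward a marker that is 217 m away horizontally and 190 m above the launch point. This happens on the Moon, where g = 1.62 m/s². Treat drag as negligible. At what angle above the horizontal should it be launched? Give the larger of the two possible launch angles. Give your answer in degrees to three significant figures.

76.7°

Trajectory: y = x tanθ − g x² (1 + tan²θ)/(2v₀²). With x = 217, y = 190, v₀ = 31.5, g = 1.62:
38.44 tan²θ − 217 tanθ + (228.4) = 0.
tanθ = [217 ± √(217² − 4 × 38.44 × (228.4))] / (2 × 38.44) = (217 ± 109.4) / 76.88, giving tanθ = 1.400 or 4.245.
θ = 54.46° or 76.75°; the larger is 76.75°.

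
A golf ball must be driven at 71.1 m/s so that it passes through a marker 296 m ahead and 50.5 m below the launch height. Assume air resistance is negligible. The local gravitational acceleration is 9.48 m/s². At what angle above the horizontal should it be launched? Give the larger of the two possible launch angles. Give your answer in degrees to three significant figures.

74.0°

Trajectory: y = x tanθ − g x² (1 + tan²θ)/(2v₀²). With x = 296, y = −50.5, v₀ = 71.1, g = 9.48:
82.15 tan²θ − 296 tanθ + (31.65) = 0.
tanθ = [296 ± √(296² − 4 × 82.15 × (31.65))] / (2 × 82.15) = (296 ± 277.9) / 164.3, giving tanθ = 0.1103 or 3.493.
θ = 6.295° or 74.02°; the larger is 74.02°.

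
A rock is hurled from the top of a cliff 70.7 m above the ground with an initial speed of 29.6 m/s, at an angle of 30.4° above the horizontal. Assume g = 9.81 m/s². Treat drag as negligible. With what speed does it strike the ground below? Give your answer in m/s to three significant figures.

47.6 m/s

vₓ = 29.60 cos 30.4° = 25.53 m/s; v_y0 = 29.60 sin 30.4° = 14.98 m/s.
With up positive and y = 0 at the ground: y(t) = 70.7 + (14.98) t − 4.905 t². Setting y = 0 and taking the positive root: t = [14.98 + √(14.98² + 2·9.81·70.7)] / 9.81 = (14.98 + 40.14) / 9.81 = 5.619 s.
Vertical velocity at impact: v_y = v_y0 − g t = 14.98 − 9.81 × 5.619 = −40.14 m/s.
Speed: |v| = √(vₓ² + v_y²) = √(25.53² + 40.14²) = 47.57 m/s.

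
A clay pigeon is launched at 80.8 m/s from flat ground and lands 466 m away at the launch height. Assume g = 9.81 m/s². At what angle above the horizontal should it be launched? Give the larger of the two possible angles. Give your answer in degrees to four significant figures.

Level-ground range R = v₀² sin(2θ)/g ⇒ sin(2θ) = gR/v₀² = 9.81 × 466 / 80.8² = 0.7002.
2θ = 44.44° or 180° − 44.44° = 135.6°, so θ = 22.22° or 67.78°.
The larger angle is 67.78°.

67.78°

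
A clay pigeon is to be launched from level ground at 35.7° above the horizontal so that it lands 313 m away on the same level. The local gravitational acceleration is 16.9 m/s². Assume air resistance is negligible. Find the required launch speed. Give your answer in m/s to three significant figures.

74.7 m/s

Level-ground range: R = v₀² sin(2θ)/g, so v₀ = √(gR / sin 2θ).
v₀ = √(16.9 × 313 / sin 71.40°) = √(5290 / 0.9478) = √5581.2 = 74.71 m/s.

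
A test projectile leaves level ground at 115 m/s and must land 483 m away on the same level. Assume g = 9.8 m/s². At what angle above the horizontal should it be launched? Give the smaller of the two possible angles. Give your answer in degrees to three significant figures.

Level-ground range R = v₀² sin(2θ)/g ⇒ sin(2θ) = gR/v₀² = 9.80 × 483 / 115² = 0.3579.
2θ = 20.97° or 180° − 20.97° = 159.0°, so θ = 10.49° or 79.51°.
The smaller angle is 10.49°.

10.5°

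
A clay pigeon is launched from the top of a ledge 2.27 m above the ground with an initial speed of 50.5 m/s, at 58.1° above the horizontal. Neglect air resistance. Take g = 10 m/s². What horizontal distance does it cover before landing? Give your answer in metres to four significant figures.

230.2 m

Components: vₓ = 50.50 cos 58.1° = 26.69 m/s, v_y0 = 50.50 sin 58.1° = 42.87 m/s.
Vertical motion (up positive, ground at y = 0): 5.000 t² − (42.87) t − 2.27 = 0, so t = (42.87 + √(42.87² + 2·10.0·2.27)) / 10.0 = (42.87 + 43.40) / 10.0 = 8.627 s.
Horizontal distance: R = vₓ t = 26.69 × 8.627 = 230.2 m.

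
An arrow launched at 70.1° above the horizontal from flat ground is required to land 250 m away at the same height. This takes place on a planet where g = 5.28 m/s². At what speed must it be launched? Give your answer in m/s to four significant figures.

On level ground R = v₀² sin 2θ / g ⇒ v₀ = √(gR / sin 2θ).
v₀ = √(5.28 × 250 / sin 140.2°) = √(1320 / 0.6401) = √2062.1 = 45.41 m/s.

45.41 m/s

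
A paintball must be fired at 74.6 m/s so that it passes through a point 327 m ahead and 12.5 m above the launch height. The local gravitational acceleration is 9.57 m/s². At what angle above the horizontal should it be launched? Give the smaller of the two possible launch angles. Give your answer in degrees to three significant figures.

Trajectory: y = x tanθ − g x² (1 + tan²θ)/(2v₀²). With x = 327, y = 12.5, v₀ = 74.6, g = 9.57:
91.94 tan²θ − 327 tanθ + (104.4) = 0.
tanθ = [327 ± √(327² − 4 × 91.94 × (104.4))] / (2 × 91.94) = (327 ± 261.8) / 183.9, giving tanθ = 0.3548 or 3.202.
θ = 19.53° or 72.66°; the smaller is 19.53°.

19.5°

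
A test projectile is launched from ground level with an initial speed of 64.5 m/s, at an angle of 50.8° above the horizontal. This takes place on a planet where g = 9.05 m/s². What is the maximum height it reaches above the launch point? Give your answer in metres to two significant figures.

Components: vₓ = 64.50 cos 50.8° = 40.77 m/s, v_y0 = 64.50 sin 50.8° = 49.98 m/s.
Peak height H = v_y0² / (2g) = 2498.4 / 18.10 = 138.0 m.

140 m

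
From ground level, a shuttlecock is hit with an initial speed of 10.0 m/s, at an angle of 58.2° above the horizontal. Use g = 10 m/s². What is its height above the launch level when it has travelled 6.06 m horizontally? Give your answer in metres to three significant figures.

Horizontal component vₓ = 10.00 cos 58.2° = 5.270 m/s; vertical v_y0 = 10.00 sin 58.2° = 8.499 m/s.
Time to reach x = 6.06 m: t = x/vₓ = 6.06/5.270 = 1.150 s.
Height: y = v_y0 t − ½ g t² = 8.499 × 1.150 − 5.000 × 1.150² = 9.774 − 6.613 = 3.161 m.

3.16 m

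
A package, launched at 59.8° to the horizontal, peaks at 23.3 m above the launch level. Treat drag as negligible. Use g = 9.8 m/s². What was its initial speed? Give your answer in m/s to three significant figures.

At the peak v_y = 0, so v_y0 = √(2gH) = √(2 × 9.80 × 23.3) = 21.37 m/s.
v_y0 = v₀ sin θ ⇒ v₀ = 21.37 / sin 59.8° = 24.73 m/s.

24.7 m/s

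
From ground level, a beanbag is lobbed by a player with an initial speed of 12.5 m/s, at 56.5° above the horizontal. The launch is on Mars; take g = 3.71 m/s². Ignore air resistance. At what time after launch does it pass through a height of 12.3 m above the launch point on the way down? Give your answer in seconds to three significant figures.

3.93 s

Components: vₓ = 12.50 cos 56.5° = 6.899 m/s, v_y0 = 12.50 sin 56.5° = 10.42 m/s.
Set y = v_y0 t − ½ g t² = 12.3: 1.855 t² − 10.42 t + 12.3 = 0.
Quadratic formula: t = (10.42 ± √17.385) / 3.71 = (10.42 ± 4.170) / 3.71 → t = 1.686 s or 3.933 s.
The descending-branch root is 3.933 s.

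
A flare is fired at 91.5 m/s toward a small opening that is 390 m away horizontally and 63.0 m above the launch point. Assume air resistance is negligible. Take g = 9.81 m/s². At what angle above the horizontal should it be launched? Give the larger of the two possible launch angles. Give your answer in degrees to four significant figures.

75.77°

Trajectory: y = x tanθ − g x² (1 + tan²θ)/(2v₀²). With x = 390, y = 63.0, v₀ = 91.5, g = 9.81:
89.11 tan²θ − 390 tanθ + (152.1) = 0.
tanθ = [390 ± √(390² − 4 × 89.11 × (152.1))] / (2 × 89.11) = (390 ± 312.9) / 178.2, giving tanθ = 0.4328 or 3.944.
θ = 23.40° or 75.77°; the larger is 75.77°.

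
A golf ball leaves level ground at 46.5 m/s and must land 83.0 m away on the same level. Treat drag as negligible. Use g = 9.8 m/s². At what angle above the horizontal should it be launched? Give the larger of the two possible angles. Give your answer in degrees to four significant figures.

78.95°

Level-ground range R = v₀² sin(2θ)/g ⇒ sin(2θ) = gR/v₀² = 9.80 × 83.0 / 46.5² = 0.3762.
2θ = 22.10° or 180° − 22.10° = 157.9°, so θ = 11.05° or 78.95°.
The larger angle is 78.95°.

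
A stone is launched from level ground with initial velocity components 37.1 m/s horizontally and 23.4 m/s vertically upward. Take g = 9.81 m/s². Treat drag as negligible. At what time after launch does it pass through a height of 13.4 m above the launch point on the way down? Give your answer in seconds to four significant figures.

4.105 s

Height y(t) = 23.40 t − 4.905 t² = 13.4 gives 4.905 t² − 23.40 t + 13.4 = 0.
Quadratic formula: t = (23.40 ± √284.65) / 9.81 = (23.40 ± 16.87) / 9.81 → t = 0.6655 s or 4.105 s.
The descending-branch root is 4.105 s.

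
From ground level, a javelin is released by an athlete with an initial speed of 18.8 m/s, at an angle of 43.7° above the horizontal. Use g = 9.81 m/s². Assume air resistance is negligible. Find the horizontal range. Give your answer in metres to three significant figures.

vₓ = 18.80 cos 43.7° = 13.59 m/s; v_y0 = 18.80 sin 43.7° = 12.99 m/s.
Flight time T = 2 v_y0 / g = 2.648 s.
Horizontal distance R = vₓ T = 13.59 × 2.648 = 35.99 m.

36.0 m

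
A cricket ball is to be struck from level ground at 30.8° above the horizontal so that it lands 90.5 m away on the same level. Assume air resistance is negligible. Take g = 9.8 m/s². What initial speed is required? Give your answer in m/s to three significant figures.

From R = (v₀² / g) sin 2θ: v₀ = √(gR / sin 2θ).
v₀ = √(9.80 × 90.5 / sin 61.60°) = √(886.9 / 0.8796) = √1008.2 = 31.75 m/s.

31.8 m/s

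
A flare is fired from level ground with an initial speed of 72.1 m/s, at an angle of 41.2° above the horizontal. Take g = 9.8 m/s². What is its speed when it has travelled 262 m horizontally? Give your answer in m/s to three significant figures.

Resolve: vₓ = 72.10 cos 41.2° = 54.25 m/s and v_y0 = 72.10 sin 41.2° = 47.49 m/s.
Time to reach x = 262 m: t = x/vₓ = 262/54.25 = 4.830 s.
Vertical velocity there: v_y = v_y0 − g t = 47.49 − 9.80 × 4.830 = 0.1617 m/s.
Speed: √(vₓ² + v_y²) = √(54.25² + 0.1617²) = 54.25 m/s.

54.2 m/s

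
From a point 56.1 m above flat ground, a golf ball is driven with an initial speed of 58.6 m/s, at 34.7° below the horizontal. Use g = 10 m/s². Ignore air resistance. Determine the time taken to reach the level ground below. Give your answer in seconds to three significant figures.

Horizontal component vₓ = 58.60 cos 34.7° = 48.18 m/s; vertical v_y0 = −33.36 m/s (downward).
The projectile lands when y = 56.1 + (−33.36) t − ½·10.0·t² = 0. Positive root: t = (−33.36 + √(33.36² + 2·10.0·56.1)) / 10.0 = (−33.36 + 47.27) / 10.0 = 1.391 s.

1.39 s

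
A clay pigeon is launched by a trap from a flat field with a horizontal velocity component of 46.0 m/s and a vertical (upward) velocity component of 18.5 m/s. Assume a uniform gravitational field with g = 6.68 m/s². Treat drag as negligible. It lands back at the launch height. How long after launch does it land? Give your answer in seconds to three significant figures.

It returns to y = 0 when t = 2 v_y0 / g = 2(18.50)/6.68 = 5.539 s.

5.54 s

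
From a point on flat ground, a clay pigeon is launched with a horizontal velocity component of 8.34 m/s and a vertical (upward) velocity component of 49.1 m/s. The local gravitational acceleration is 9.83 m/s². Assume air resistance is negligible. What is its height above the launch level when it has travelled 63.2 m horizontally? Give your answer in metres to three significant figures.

Time to reach x = 63.2 m: t = x/vₓ = 63.2/8.340 = 7.578 s.
Height: y = v_y0 t − ½ g t² = 49.10 × 7.578 − 4.915 × 7.578² = 372.1 − 282.2 = 89.83 m.

89.8 m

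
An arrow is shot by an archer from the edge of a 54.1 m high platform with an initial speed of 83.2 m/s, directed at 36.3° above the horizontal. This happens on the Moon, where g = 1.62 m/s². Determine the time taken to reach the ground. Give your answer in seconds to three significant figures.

Components: vₓ = 83.20 cos 36.3° = 67.05 m/s, v_y0 = 83.20 sin 36.3° = 49.26 m/s.
The projectile lands when y = 54.1 + (49.26) t − ½·1.62·t² = 0. Positive root: t = (49.26 + √(49.26² + 2·1.62·54.1)) / 1.62 = (49.26 + 51.00) / 1.62 = 61.89 s.

61.9 s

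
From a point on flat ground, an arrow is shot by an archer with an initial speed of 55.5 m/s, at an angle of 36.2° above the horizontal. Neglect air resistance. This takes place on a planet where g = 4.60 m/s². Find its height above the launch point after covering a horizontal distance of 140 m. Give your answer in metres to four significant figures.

Horizontal component vₓ = 55.50 cos 36.2° = 44.79 m/s; vertical v_y0 = 55.50 sin 36.2° = 32.78 m/s.
Time to reach x = 140 m: t = x/vₓ = 140/44.79 = 3.126 s.
Height: y = v_y0 t − ½ g t² = 32.78 × 3.126 − 2.300 × 3.126² = 102.5 − 22.47 = 79.99 m.

79.99 m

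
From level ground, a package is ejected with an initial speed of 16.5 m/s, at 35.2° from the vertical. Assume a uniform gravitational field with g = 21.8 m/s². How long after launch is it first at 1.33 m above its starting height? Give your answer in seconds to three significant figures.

0.108 s

Components: vₓ = 16.50 sin 35.2° = 9.511 m/s, v_y0 = 16.50 cos 35.2° = 13.48 m/s.
Set y = v_y0 t − ½ g t² = 1.33: 10.90 t² − 13.48 t + 1.33 = 0.
Quadratic formula: t = (13.48 ± √123.80) / 21.8 = (13.48 ± 11.13) / 21.8 → t = 0.1081 s or 1.129 s.
The first (ascending) time is 0.1081 s.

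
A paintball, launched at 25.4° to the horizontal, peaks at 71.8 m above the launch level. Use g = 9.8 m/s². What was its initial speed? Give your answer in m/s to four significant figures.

At the peak v_y = 0, so v_y0 = √(2gH) = √(2 × 9.80 × 71.8) = 37.51 m/s.
v_y0 = v₀ sin θ ⇒ v₀ = 37.51 / sin 25.4° = 87.46 m/s.

87.46 m/s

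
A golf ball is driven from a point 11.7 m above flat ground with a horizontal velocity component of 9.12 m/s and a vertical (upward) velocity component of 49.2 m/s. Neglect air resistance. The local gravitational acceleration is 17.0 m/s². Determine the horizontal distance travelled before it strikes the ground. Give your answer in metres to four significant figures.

54.88 m

Vertical motion (up positive, ground at y = 0): 8.500 t² − (49.20) t − 11.7 = 0, so t = (49.20 + √(49.20² + 2·17.0·11.7)) / 17.0 = (49.20 + 53.09) / 17.0 = 6.017 s.
Horizontal distance: R = vₓ t = 9.120 × 6.017 = 54.88 m.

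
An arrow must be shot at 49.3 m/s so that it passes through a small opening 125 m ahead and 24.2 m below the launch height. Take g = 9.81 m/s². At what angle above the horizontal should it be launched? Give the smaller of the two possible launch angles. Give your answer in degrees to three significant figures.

3.41°

Trajectory: y = x tanθ − g x² (1 + tan²θ)/(2v₀²). With x = 125, y = −24.2, v₀ = 49.3, g = 9.81:
31.53 tan²θ − 125 tanθ + (7.333) = 0.
tanθ = [125 ± √(125² − 4 × 31.53 × (7.333))] / (2 × 31.53) = (125 ± 121.2) / 63.07, giving tanθ = 0.05956 or 3.905.
θ = 3.408° or 75.63°; the smaller is 3.408°.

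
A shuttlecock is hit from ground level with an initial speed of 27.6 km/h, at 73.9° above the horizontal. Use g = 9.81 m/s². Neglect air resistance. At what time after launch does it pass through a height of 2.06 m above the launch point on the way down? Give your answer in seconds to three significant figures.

Convert: 27.6 km/h = 27.6/3.6 = 7.667 m/s.
vₓ = 7.667 cos 73.9° = 2.126 m/s; v_y0 = 7.667 sin 73.9° = 7.366 m/s.
Height y(t) = 7.366 t − 4.905 t² = 2.06 gives 4.905 t² − 7.366 t + 2.06 = 0.
t = [7.366 ± √(7.366² − 2·9.81·2.06)] / 9.81 = (7.366 ± 3.720) / 9.81, so t = 0.3716 s or t = 1.130 s.
The descending-branch root is 1.130 s.

1.13 s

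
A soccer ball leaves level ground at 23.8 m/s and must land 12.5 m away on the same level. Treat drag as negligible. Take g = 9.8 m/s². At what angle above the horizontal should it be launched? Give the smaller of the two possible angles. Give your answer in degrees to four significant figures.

Level-ground range R = v₀² sin(2θ)/g ⇒ sin(2θ) = gR/v₀² = 9.80 × 12.5 / 23.8² = 0.2163.
2θ = 12.49° or 180° − 12.49° = 167.5°, so θ = 6.245° or 83.76°.
The smaller angle is 6.245°.

6.245°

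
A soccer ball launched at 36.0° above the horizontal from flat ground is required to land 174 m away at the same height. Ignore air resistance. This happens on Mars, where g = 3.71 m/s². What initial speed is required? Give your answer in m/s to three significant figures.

26.1 m/s

From R = (v₀² / g) sin 2θ: v₀ = √(gR / sin 2θ).
v₀ = √(3.71 × 174 / sin 72.00°) = √(645.5 / 0.9511) = √678.76 = 26.05 m/s.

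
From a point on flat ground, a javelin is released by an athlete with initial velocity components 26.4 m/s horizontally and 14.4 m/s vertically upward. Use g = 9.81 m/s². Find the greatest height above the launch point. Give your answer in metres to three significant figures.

10.6 m

At the apex v_y = 0, so H = v_y0²/(2g) = 14.40²/19.62 = 10.57 m.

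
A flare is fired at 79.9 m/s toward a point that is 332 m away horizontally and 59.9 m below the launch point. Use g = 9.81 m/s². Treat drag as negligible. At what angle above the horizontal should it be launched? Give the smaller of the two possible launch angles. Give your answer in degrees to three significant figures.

4.35°

Trajectory: y = x tanθ − g x² (1 + tan²θ)/(2v₀²). With x = 332, y = −59.9, v₀ = 79.9, g = 9.81:
84.69 tan²θ − 332 tanθ + (24.79) = 0.
tanθ = [332 ± √(332² − 4 × 84.69 × (24.79))] / (2 × 84.69) = (332 ± 319.1) / 169.4, giving tanθ = 0.07614 or 3.844.
θ = 4.354° or 75.42°; the smaller is 4.354°.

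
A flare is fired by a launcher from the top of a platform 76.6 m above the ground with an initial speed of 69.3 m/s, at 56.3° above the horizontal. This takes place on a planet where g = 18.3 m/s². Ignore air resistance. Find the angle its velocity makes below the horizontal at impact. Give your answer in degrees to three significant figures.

63.8°

Resolve: vₓ = 69.30 cos 56.3° = 38.45 m/s and v_y0 = 69.30 sin 56.3° = 57.65 m/s.
The projectile lands when y = 76.6 + (57.65) t − ½·18.3·t² = 0. Positive root: t = (57.65 + √(57.65² + 2·18.3·76.6)) / 18.3 = (57.65 + 78.28) / 18.3 = 7.428 s.
At impact: v_y = v_y0 − g t = −78.28 m/s; vₓ = 38.45 m/s.
Angle below horizontal: arctan(|v_y|/vₓ) = arctan(78.28/38.45) = 63.84°.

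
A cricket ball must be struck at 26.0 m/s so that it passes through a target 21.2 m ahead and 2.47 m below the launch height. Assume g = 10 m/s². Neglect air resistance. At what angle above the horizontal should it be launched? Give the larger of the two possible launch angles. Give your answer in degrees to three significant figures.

Trajectory: y = x tanθ − g x² (1 + tan²θ)/(2v₀²). With x = 21.2, y = −2.47, v₀ = 26.0, g = 10.0:
3.324 tan²θ − 21.2 tanθ + (0.8543) = 0.
tanθ = [21.2 ± √(21.2² − 4 × 3.324 × (0.8543))] / (2 × 3.324) = (21.2 ± 20.93) / 6.649, giving tanθ = 0.04055 or 6.337.
θ = 2.322° or 81.03°; the larger is 81.03°.

81.0°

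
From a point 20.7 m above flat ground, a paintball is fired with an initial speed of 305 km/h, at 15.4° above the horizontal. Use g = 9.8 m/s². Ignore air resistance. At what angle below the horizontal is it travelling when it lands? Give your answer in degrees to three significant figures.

Convert: 305 km/h = 305/3.6 = 84.72 m/s.
Resolve: vₓ = 84.72 cos 15.4° = 81.68 m/s and v_y0 = 84.72 sin 15.4° = 22.50 m/s.
With up positive and y = 0 at the ground: y(t) = 20.7 + (22.50) t − 4.900 t². Setting y = 0 and taking the positive root: t = [22.50 + √(22.50² + 2·9.80·20.7)] / 9.80 = (22.50 + 30.20) / 9.80 = 5.377 s.
At impact: v_y = v_y0 − g t = −30.20 m/s; vₓ = 81.68 m/s.
Angle below horizontal: arctan(|v_y|/vₓ) = arctan(30.20/81.68) = 20.29°.

20.3°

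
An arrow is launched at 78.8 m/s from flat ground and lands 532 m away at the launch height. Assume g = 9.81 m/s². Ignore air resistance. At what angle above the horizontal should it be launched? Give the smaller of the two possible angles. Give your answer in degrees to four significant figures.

28.60°

Level-ground range R = v₀² sin(2θ)/g ⇒ sin(2θ) = gR/v₀² = 9.81 × 532 / 78.8² = 0.8405.
2θ = 57.19° or 180° − 57.19° = 122.8°, so θ = 28.60° or 61.40°.
The smaller angle is 28.60°.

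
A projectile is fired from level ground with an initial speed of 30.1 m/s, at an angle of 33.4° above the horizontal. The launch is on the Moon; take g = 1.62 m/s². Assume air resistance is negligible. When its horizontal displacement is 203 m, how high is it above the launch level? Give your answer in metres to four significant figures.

Horizontal component vₓ = 30.10 cos 33.4° = 25.13 m/s; vertical v_y0 = 30.10 sin 33.4° = 16.57 m/s.
x = vₓ t ⇒ t = 203/25.13 = 8.078 s.
Height: y = v_y0 t − ½ g t² = 16.57 × 8.078 − 0.8100 × 8.078² = 133.9 − 52.86 = 80.99 m.

80.99 m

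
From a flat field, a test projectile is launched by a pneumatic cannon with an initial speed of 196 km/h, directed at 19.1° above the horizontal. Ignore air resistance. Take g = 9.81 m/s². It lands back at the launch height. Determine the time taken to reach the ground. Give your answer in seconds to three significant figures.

Convert: 196 km/h = 196/3.6 = 54.44 m/s.
Components: vₓ = 54.44 cos 19.1° = 51.45 m/s, v_y0 = 54.44 sin 19.1° = 17.82 m/s.
Time of flight on level ground: T = 2 v_y0 / g = 2 × 17.82 / 9.81 = 3.632 s.

3.63 s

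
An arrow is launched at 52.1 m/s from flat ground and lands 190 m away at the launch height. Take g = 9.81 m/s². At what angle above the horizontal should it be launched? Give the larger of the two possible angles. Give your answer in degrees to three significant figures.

68.3°

R = v₀² sin 2θ / g gives sin 2θ = gR/v₀² = 9.81·190/52.1² = 0.6867.
2θ = 43.37° or 180° − 43.37° = 136.6°, so θ = 21.68° or 68.32°.
The larger angle is 68.32°.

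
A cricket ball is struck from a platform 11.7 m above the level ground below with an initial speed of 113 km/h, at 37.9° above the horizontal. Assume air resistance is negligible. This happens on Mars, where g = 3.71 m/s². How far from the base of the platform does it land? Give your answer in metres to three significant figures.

Convert: 113 km/h = 113/3.6 = 31.39 m/s.
Components: vₓ = 31.39 cos 37.9° = 24.77 m/s, v_y0 = 31.39 sin 37.9° = 19.28 m/s.
With up positive and y = 0 at the ground: y(t) = 11.7 + (19.28) t − 1.855 t². Setting y = 0 and taking the positive root: t = [19.28 + √(19.28² + 2·3.71·11.7)] / 3.71 = (19.28 + 21.41) / 3.71 = 10.97 s.
Horizontal distance: R = vₓ t = 24.77 × 10.97 = 271.7 m.

272 m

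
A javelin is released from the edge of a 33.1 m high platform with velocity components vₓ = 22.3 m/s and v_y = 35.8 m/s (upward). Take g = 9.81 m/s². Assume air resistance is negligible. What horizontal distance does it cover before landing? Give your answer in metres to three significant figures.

With up positive and y = 0 at the ground: y(t) = 33.1 + (35.80) t − 4.905 t². Setting y = 0 and taking the positive root: t = [35.80 + √(35.80² + 2·9.81·33.1)] / 9.81 = (35.80 + 43.94) / 9.81 = 8.129 s.
Horizontal distance: R = vₓ t = 22.30 × 8.129 = 181.3 m.

181 m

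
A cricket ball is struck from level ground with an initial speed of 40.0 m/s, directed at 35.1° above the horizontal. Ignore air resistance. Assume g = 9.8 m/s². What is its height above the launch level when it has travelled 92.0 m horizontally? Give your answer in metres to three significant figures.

Horizontal component vₓ = 40.00 cos 35.1° = 32.73 m/s; vertical v_y0 = 40.00 sin 35.1° = 23.00 m/s.
x = vₓ t ⇒ t = 92.0/32.73 = 2.811 s.
Height: y = v_y0 t − ½ g t² = 23.00 × 2.811 − 4.900 × 2.811² = 64.66 − 38.72 = 25.93 m.

25.9 m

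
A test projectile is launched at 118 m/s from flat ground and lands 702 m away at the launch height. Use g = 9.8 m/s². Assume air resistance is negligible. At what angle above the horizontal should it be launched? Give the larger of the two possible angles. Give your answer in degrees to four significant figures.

Level-ground range R = v₀² sin(2θ)/g ⇒ sin(2θ) = gR/v₀² = 9.80 × 702 / 118² = 0.4941.
2θ = 29.61° or 180° − 29.61° = 150.4°, so θ = 14.80° or 75.20°.
The larger angle is 75.20°.

75.20°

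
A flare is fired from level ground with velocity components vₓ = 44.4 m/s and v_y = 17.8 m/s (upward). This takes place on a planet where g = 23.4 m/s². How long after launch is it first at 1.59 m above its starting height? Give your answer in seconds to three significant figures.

0.0953 s

Height y(t) = 17.80 t − 11.70 t² = 1.59 gives 11.70 t² − 17.80 t + 1.59 = 0.
Quadratic formula: t = (17.80 ± √242.43) / 23.4 = (17.80 ± 15.57) / 23.4 → t = 0.09529 s or 1.426 s.
The first (ascending) time is 0.09529 s.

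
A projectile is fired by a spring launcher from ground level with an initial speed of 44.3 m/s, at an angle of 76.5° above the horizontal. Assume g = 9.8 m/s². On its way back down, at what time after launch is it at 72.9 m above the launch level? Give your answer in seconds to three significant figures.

Horizontal component vₓ = 44.30 cos 76.5° = 10.34 m/s; vertical v_y0 = 44.30 sin 76.5° = 43.08 m/s.
Require v_y0 t − ½ g t² = 72.9, i.e. 4.900 t² − 43.08 t + 72.9 = 0.
t = [43.08 ± √(43.08² − 2·9.80·72.9)] / 9.80 = (43.08 ± 20.66) / 9.80, so t = 2.288 s or t = 6.503 s.
The descending-branch root is 6.503 s.

6.50 s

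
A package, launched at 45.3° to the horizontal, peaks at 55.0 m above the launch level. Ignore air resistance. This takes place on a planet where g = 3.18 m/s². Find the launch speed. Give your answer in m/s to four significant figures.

26.31 m/s

At the peak v_y = 0, so v_y0 = √(2gH) = √(2 × 3.18 × 55.0) = 18.70 m/s.
v_y0 = v₀ sin θ ⇒ v₀ = 18.70 / sin 45.3° = 26.31 m/s.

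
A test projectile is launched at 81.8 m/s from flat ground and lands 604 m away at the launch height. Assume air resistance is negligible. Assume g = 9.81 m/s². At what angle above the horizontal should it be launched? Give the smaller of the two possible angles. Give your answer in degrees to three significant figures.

31.2°

R = v₀² sin 2θ / g gives sin 2θ = gR/v₀² = 9.81·604/81.8² = 0.8855.
2θ = 62.32° or 180° − 62.32° = 117.7°, so θ = 31.16° or 58.84°.
The smaller angle is 31.16°.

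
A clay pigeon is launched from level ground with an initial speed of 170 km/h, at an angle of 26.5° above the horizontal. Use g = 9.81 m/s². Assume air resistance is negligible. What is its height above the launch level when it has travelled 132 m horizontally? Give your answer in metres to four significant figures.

17.96 m

Convert: 170 km/h = 170/3.6 = 47.22 m/s.
vₓ = 47.22 cos 26.5° = 42.26 m/s; v_y0 = 47.22 sin 26.5° = 21.07 m/s.
At x = 132 m, t = x/vₓ = 132/42.26 = 3.123 s.
Height: y = v_y0 t − ½ g t² = 21.07 × 3.123 − 4.905 × 3.123² = 65.81 − 47.85 = 17.96 m.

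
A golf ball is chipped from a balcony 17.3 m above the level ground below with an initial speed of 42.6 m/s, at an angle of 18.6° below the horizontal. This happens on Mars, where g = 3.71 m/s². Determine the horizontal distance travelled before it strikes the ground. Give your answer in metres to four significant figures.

44.66 m

vₓ = 42.60 cos 18.6° = 40.37 m/s; v_y0 = −13.59 m/s (downward).
With up positive and y = 0 at the ground: y(t) = 17.3 + (−13.59) t − 1.855 t². Setting y = 0 and taking the positive root: t = [−13.59 + √(13.59² + 2·3.71·17.3)] / 3.71 = (−13.59 + 17.69) / 3.71 = 1.106 s.
Horizontal distance: R = vₓ t = 40.37 × 1.106 = 44.66 m.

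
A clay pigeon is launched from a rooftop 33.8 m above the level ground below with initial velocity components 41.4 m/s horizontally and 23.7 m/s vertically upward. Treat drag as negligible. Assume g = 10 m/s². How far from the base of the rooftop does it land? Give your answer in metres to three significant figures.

With up positive and y = 0 at the ground: y(t) = 33.8 + (23.70) t − 5.000 t². Setting y = 0 and taking the positive root: t = [23.70 + √(23.70² + 2·10.0·33.8)] / 10.0 = (23.70 + 35.18) / 10.0 = 5.888 s.
Horizontal distance: R = vₓ t = 41.40 × 5.888 = 243.8 m.

244 m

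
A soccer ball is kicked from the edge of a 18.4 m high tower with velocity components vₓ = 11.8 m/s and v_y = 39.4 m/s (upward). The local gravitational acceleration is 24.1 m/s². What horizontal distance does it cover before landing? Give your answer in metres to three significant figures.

The projectile lands when y = 18.4 + (39.40) t − ½·24.1·t² = 0. Positive root: t = (39.40 + √(39.40² + 2·24.1·18.4)) / 24.1 = (39.40 + 49.39) / 24.1 = 3.684 s.
Horizontal distance: R = vₓ t = 11.80 × 3.684 = 43.47 m.

43.5 m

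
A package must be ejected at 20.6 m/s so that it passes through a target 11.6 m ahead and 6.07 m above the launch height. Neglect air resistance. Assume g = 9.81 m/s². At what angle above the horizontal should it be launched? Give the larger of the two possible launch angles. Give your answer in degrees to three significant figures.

81.5°

Trajectory: y = x tanθ − g x² (1 + tan²θ)/(2v₀²). With x = 11.6, y = 6.07, v₀ = 20.6, g = 9.81:
1.555 tan²θ − 11.6 tanθ + (7.625) = 0.
tanθ = [11.6 ± √(11.6² − 4 × 1.555 × (7.625))] / (2 × 1.555) = (11.6 ± 9.334) / 3.111, giving tanθ = 0.7285 or 6.730.
θ = 36.07° or 81.55°; the larger is 81.55°.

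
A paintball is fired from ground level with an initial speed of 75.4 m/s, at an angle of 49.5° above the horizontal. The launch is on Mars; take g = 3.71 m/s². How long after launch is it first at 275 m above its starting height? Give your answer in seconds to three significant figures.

5.94 s

vₓ = 75.40 cos 49.5° = 48.97 m/s; v_y0 = 75.40 sin 49.5° = 57.33 m/s.
Set y = v_y0 t − ½ g t² = 275: 1.855 t² − 57.33 t + 275 = 0.
Quadratic formula: t = (57.33 ± √1246.8) / 3.71 = (57.33 ± 35.31) / 3.71 → t = 5.937 s or 24.97 s.
The first (ascending) time is 5.937 s.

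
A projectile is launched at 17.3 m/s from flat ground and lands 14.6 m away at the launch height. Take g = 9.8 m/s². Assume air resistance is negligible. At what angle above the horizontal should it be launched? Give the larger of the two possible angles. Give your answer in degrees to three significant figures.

75.7°

Level-ground range R = v₀² sin(2θ)/g ⇒ sin(2θ) = gR/v₀² = 9.80 × 14.6 / 17.3² = 0.4781.
2θ = 28.56° or 180° − 28.56° = 151.4°, so θ = 14.28° or 75.72°.
The larger angle is 75.72°.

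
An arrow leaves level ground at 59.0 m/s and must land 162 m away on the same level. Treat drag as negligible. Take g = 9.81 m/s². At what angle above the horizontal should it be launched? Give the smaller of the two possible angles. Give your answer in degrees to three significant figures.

13.6°

R = v₀² sin 2θ / g gives sin 2θ = gR/v₀² = 9.81·162/59.0² = 0.4565.
2θ = 27.16° or 180° − 27.16° = 152.8°, so θ = 13.58° or 76.42°.
The smaller angle is 13.58°.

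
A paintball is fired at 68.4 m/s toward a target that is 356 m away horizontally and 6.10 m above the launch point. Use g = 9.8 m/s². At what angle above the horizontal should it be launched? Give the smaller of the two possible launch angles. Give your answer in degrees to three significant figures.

25.3°

Trajectory: y = x tanθ − g x² (1 + tan²θ)/(2v₀²). With x = 356, y = 6.10, v₀ = 68.4, g = 9.80:
132.7 tan²θ − 356 tanθ + (138.8) = 0.
tanθ = [356 ± √(356² − 4 × 132.7 × (138.8))] / (2 × 132.7) = (356 ± 230.3) / 265.5, giving tanθ = 0.4736 or 2.208.
θ = 25.34° or 65.64°; the smaller is 25.34°.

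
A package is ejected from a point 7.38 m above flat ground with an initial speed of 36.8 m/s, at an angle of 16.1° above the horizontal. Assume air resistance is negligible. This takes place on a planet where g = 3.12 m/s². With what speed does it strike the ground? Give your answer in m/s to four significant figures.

vₓ = 36.80 cos 16.1° = 35.36 m/s; v_y0 = 36.80 sin 16.1° = 10.21 m/s.
With up positive and y = 0 at the ground: y(t) = 7.38 + (10.21) t − 1.560 t². Setting y = 0 and taking the positive root: t = [10.21 + √(10.21² + 2·3.12·7.38)] / 3.12 = (10.21 + 12.26) / 3.12 = 7.199 s.
Vertical velocity at impact: v_y = v_y0 − g t = 10.21 − 3.12 × 7.199 = −12.26 m/s.
Speed: |v| = √(vₓ² + v_y²) = √(35.36² + 12.26²) = 37.42 m/s.

37.42 m/s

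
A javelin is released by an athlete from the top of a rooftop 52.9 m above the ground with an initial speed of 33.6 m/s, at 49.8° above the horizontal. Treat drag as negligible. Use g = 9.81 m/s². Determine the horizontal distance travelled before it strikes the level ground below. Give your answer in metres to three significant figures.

Horizontal component vₓ = 33.60 cos 49.8° = 21.69 m/s; vertical v_y0 = 33.60 sin 49.8° = 25.66 m/s.
The projectile lands when y = 52.9 + (25.66) t − ½·9.81·t² = 0. Positive root: t = (25.66 + √(25.66² + 2·9.81·52.9)) / 9.81 = (25.66 + 41.19) / 9.81 = 6.815 s.
Horizontal distance: R = vₓ t = 21.69 × 6.815 = 147.8 m.

148 m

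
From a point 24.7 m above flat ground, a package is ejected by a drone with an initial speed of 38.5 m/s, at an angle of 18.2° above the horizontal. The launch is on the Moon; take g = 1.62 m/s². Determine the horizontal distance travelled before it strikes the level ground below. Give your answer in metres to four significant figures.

vₓ = 38.50 cos 18.2° = 36.57 m/s; v_y0 = 38.50 sin 18.2° = 12.02 m/s.
With up positive and y = 0 at the ground: y(t) = 24.7 + (12.02) t − 0.8100 t². Setting y = 0 and taking the positive root: t = [12.02 + √(12.02² + 2·1.62·24.7)] / 1.62 = (12.02 + 14.99) / 1.62 = 16.67 s.
Horizontal distance: R = vₓ t = 36.57 × 16.67 = 609.8 m.

609.8 m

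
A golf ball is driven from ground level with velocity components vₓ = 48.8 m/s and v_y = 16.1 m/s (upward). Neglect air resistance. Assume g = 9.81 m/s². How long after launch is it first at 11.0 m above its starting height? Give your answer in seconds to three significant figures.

0.970 s

Set y = v_y0 t − ½ g t² = 11.0: 4.905 t² − 16.10 t + 11.0 = 0.
t = [16.10 ± √(16.10² − 2·9.81·11.0)] / 9.81 = (16.10 ± 6.587) / 9.81, so t = 0.9697 s or t = 2.313 s.
The first (ascending) time is 0.9697 s.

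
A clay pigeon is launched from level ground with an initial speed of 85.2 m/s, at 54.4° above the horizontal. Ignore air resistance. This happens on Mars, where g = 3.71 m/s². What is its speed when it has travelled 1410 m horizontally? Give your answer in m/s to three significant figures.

61.4 m/s

Resolve: vₓ = 85.20 cos 54.4° = 49.60 m/s and v_y0 = 85.20 sin 54.4° = 69.28 m/s.
Time to reach x = 1410 m: t = x/vₓ = 1410/49.60 = 28.43 s.
Vertical velocity there: v_y = v_y0 − g t = 69.28 − 3.71 × 28.43 = −36.20 m/s.
Speed: √(vₓ² + v_y²) = √(49.60² + 36.20²) = 61.40 m/s.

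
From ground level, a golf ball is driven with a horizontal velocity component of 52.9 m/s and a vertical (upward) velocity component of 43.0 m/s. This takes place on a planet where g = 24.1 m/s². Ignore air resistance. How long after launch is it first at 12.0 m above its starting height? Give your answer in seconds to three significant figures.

0.305 s

Require v_y0 t − ½ g t² = 12.0, i.e. 12.05 t² − 43.00 t + 12.0 = 0.
t = [43.00 ± √(43.00² − 2·24.1·12.0)] / 24.1 = (43.00 ± 35.65) / 24.1, so t = 0.3052 s or t = 3.263 s.
The first (ascending) time is 0.3052 s.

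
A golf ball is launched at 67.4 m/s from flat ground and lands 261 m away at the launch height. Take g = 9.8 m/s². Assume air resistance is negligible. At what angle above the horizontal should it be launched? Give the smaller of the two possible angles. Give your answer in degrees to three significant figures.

17.1°

R = v₀² sin 2θ / g gives sin 2θ = gR/v₀² = 9.80·261/67.4² = 0.5630.
2θ = 34.27° or 180° − 34.27° = 145.7°, so θ = 17.13° or 72.87°.
The smaller angle is 17.13°.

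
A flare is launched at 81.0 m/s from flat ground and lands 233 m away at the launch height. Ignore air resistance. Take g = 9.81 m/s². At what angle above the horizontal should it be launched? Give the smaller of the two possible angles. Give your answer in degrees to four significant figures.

From R = (v₀²/g) sin 2θ: sin 2θ = 9.81 × 233 / 6561.0 = 0.3484.
2θ = 20.39° or 180° − 20.39° = 159.6°, so θ = 10.19° or 79.81°.
The smaller angle is 10.19°.

10.19°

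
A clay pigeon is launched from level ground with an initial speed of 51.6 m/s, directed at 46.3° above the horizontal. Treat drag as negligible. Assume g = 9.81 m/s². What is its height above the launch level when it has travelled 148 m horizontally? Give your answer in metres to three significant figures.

vₓ = 51.60 cos 46.3° = 35.65 m/s; v_y0 = 51.60 sin 46.3° = 37.31 m/s.
x = vₓ t ⇒ t = 148/35.65 = 4.152 s.
Height: y = v_y0 t − ½ g t² = 37.31 × 4.152 − 4.905 × 4.152² = 154.9 − 84.54 = 70.33 m.

70.3 m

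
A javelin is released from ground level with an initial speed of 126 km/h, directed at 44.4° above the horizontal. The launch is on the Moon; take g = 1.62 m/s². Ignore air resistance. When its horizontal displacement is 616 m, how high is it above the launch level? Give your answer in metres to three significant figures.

Convert: 126 km/h = 126/3.6 = 35.00 m/s.
Components: vₓ = 35.00 cos 44.4° = 25.01 m/s, v_y0 = 35.00 sin 44.4° = 24.49 m/s.
x = vₓ t ⇒ t = 616/25.01 = 24.63 s.
Height: y = v_y0 t − ½ g t² = 24.49 × 24.63 − 0.8100 × 24.63² = 603.2 − 491.5 = 111.7 m.

112 m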